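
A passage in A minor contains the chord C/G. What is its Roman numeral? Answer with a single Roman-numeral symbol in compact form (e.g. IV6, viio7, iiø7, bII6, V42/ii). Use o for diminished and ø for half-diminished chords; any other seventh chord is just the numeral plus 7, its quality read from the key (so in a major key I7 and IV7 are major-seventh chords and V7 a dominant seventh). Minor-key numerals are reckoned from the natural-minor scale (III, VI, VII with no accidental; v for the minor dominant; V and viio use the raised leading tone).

III64

Stacked in thirds the chord is C-E-G: a major triad on C.
In A minor, C is the mediant; the diatonic major triad there is III.
With G in the bass the chord is in second inversion, so the figured bass is 64.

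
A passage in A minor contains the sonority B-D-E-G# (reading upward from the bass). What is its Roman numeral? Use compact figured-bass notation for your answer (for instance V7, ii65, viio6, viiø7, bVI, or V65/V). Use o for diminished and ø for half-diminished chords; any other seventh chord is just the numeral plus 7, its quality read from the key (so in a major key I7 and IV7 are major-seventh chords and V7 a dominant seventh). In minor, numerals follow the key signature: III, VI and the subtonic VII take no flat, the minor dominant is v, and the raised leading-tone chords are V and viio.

V43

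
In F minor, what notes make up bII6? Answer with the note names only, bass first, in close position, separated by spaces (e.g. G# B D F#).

Bb Db Gb

Scale degree 2 in F minor is G; lowering it a half step gives Gb. bII6 is the Neapolitan sixth — a major triad on the lowered second degree, here in its customary first inversion.
So the chord is Gb-Bb-Db.
The figured bass 6 indicates first inversion, placing the third (Bb) in the bass: Bb-Db-Gb.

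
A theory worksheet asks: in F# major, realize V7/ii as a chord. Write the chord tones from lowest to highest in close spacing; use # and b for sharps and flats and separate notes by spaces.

D# F## A# C#

The slash means an applied dominant: we want the dominant of ii. In F# major, ii is G# minor, and its dominant is built on D#.
Building a dominant seventh chord on D# gives D#-F##-A#-C#.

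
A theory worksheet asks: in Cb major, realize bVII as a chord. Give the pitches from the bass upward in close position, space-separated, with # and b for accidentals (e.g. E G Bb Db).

Bbb Db Fb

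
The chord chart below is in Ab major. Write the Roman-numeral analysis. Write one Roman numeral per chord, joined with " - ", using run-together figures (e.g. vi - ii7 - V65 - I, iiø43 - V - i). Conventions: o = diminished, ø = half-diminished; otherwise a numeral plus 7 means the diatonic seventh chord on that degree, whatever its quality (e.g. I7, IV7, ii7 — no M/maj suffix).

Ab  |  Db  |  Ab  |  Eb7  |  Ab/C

Ab: root Ab is the tonic; major triad there is I.
Db has root Db, degree 4 in Ab major, so IV.
Ab: major triad on Ab = scale degree 1 → I.
Eb7: dominant seventh chord on Eb = scale degree 5 → V7.
Ab/C: root Ab is the tonic; major triad there is I6.

I - IV - I - V7 - I6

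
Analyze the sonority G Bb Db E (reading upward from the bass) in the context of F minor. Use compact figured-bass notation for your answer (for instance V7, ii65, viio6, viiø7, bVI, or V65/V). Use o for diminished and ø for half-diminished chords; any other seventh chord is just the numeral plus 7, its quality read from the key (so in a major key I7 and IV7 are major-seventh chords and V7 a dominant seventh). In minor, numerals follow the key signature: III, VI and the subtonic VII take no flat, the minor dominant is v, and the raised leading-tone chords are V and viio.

Stacked in thirds the chord is E-G-Bb-Db: a fully diminished seventh chord on E.
E is scale degree 7 in F minor, and a fully diminished seventh chord on that degree is written viio7.
With G in the bass the chord is in first inversion, so the figured bass is 65.

viio65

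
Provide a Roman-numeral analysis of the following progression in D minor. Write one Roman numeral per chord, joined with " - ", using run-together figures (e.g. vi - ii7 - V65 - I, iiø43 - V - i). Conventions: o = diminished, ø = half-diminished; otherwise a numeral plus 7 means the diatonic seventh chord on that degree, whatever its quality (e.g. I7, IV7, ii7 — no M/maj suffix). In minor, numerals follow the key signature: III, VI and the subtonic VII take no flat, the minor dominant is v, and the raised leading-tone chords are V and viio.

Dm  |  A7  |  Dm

i - V7 - i

Dm: root D is the tonic; minor triad there is i.
A7: dominant seventh chord on A = scale degree 5 → V7.
Dm: minor triad on D = scale degree 1 → i.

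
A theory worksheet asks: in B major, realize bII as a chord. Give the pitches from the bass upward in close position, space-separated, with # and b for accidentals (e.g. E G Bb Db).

bII is the Neapolitan chord — a major triad on the lowered second degree. In B major that root is C.
So the chord is C-E-G, a major triad.

C E G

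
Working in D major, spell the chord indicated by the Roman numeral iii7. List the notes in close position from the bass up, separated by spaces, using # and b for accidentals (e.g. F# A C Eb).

F# A C# E

The numeral's case and figure indicate a minor seventh chord. In D major its root, the third degree, is F#.
Stacking thirds from F# gives F#-A-C#-E.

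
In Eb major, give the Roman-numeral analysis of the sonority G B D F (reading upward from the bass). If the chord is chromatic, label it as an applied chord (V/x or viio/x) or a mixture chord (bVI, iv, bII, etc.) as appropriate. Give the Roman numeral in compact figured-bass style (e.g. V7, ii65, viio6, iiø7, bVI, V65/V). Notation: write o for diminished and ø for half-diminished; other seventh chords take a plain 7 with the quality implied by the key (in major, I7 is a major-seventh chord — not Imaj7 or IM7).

V7/vi

Stacked in thirds the chord is G-B-D-F: a dominant seventh chord on G.
G is not a diatonic chord root with this quality in Eb major, but it lies a perfect fifth above C (vi), so the chord functions as an applied dominant of vi.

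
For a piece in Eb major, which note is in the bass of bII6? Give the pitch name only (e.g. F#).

Ab

bII in Eb major has root Fb; the chord is Fb-Ab-Cb.
The figure 6 means first inversion — the third is in the bass.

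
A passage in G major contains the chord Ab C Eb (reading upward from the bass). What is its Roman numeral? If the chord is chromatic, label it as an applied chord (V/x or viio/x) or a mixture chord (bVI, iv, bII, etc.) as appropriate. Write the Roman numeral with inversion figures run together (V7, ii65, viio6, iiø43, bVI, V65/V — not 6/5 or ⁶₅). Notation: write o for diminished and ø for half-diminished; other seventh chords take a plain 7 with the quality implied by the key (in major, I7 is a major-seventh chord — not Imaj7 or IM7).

bII

The pitches Ab-C-Eb form a major triad rooted on Ab.
Ab is the lowered second degree of G major (diatonic 2 would be A). This is the Neapolitan chord — a major triad on the lowered second degree.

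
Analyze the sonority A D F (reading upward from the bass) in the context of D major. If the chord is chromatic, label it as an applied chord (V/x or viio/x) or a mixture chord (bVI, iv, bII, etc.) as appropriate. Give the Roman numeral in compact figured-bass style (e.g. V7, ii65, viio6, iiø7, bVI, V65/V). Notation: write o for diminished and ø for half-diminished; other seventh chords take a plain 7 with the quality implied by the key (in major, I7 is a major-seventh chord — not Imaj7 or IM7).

Stacked in thirds the chord is D-F-A: a minor triad on D.
D is the first degree of D major. This is the minor tonic, borrowed from the parallel minor.
With A in the bass the chord is in second inversion, so the figured bass is 64.

i64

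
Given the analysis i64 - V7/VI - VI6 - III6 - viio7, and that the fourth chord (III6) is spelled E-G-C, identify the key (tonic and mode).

A minor

III6 is given as E-G-C — a major triad with root C.
III6 on C implies C is the mediant; that puts the tonic at A, and the uppercase numeral fits minor mode.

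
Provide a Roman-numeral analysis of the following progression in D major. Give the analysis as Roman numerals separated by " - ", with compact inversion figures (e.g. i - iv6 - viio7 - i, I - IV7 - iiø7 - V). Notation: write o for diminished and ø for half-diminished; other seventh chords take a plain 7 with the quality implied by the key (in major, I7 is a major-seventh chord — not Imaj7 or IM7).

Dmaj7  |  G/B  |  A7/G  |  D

Dmaj7: root D is the tonic; major seventh chord there is I7.
G/B: major triad on G = scale degree 4 → IV6.
A7/G has root A, degree 5 in D major, so V42.
D: root D is the tonic; major triad there is I.

I7 - IV6 - V42 - I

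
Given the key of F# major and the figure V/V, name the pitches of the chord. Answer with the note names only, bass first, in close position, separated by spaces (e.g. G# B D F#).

G# B# D#

V/V is a secondary dominant — the dominant triad of V. V in F# major is C#, so the applied chord's root is G#, a perfect fifth above.
Building a major triad on G# gives G#-B#-D#.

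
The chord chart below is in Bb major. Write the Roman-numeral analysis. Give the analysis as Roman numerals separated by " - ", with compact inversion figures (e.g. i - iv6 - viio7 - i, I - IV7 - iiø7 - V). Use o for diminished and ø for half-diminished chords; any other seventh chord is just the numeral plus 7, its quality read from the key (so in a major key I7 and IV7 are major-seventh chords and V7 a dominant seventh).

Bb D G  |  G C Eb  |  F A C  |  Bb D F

vi6 - ii64 - V - I

Bb-D-G: minor triad on G = scale degree 6 → vi6.
G-C-Eb has root C, degree 2 in Bb major, so ii64.
F-A-C: major triad on F = scale degree 5 → V.
Bb-D-F: major triad on Bb = scale degree 1 → I.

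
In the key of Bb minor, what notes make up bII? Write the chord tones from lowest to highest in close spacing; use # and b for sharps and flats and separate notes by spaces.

Cb Eb Gb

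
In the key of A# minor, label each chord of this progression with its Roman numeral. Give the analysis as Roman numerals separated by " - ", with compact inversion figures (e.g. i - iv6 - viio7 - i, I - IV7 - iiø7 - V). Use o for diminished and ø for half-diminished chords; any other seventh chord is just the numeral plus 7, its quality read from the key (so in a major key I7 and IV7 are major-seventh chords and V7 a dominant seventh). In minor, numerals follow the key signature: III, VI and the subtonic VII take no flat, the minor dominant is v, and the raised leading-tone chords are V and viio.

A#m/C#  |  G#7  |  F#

i6 - VII7 - VI

A#m/C#: minor triad on A# = scale degree 1 → i6.
G#7 has root G#, degree 7 in A# minor, so VII7.
F#: major triad on F# = scale degree 6 → VI.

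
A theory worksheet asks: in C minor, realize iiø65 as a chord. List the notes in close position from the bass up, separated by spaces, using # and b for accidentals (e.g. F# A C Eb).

F Ab C D

In C minor, the supertonic is D, and the diatonic chord built there is a half-diminished seventh chord.
Stacking thirds from D gives D-F-Ab-C.
The figured bass 65 indicates first inversion, placing the third (F) in the bass: F-Ab-C-D.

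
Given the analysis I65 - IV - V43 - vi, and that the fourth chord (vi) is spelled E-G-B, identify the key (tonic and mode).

The anchor chord is a minor triad on E, labeled vi.
If E is scale degree 6 and the mode makes that degree carry a minor triad, the tonic is G and the mode is major.

G major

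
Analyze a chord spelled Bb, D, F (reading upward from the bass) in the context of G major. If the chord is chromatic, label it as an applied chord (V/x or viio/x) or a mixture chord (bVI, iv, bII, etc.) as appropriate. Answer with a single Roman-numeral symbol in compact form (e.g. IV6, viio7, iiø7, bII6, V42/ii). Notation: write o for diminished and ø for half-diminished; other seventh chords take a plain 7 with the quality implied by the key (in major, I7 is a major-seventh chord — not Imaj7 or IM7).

bIII

The pitches Bb-D-F form a major triad rooted on Bb.
Bb is the lowered third degree of G major (diatonic 3 would be B). This is a major triad on the lowered third degree, borrowed from the parallel minor.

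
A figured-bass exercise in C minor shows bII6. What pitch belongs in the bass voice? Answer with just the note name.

F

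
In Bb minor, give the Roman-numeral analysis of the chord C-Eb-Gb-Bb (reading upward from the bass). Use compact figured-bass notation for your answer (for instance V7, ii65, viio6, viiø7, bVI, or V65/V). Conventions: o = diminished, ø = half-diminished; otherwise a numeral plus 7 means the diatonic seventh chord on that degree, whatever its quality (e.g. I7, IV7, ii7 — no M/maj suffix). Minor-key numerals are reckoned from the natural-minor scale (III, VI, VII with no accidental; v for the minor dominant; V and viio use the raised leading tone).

The pitches C-Eb-Gb-Bb form a half-diminished seventh chord rooted on C.
C is scale degree 2 in Bb minor, and a half-diminished seventh chord on that degree is written iiø7.

iiø7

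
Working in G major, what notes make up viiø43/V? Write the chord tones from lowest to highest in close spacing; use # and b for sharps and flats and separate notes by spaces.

The slash marks an applied leading-tone chord: viio of V. In G major, V is D, so the leading tone to it is C#, a half step below.
Building a half-diminished seventh chord on C# gives C#-E-G-B.
With the 43 figure the chord is in second inversion; from the bass G upward in close position it reads G-B-C#-E.

G B C# E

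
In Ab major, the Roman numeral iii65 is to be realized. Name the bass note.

iii in Ab major has root C; the chord is C-Eb-G-Bb.
The figure 65 means first inversion — the third is in the bass.

Eb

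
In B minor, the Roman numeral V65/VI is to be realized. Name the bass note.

F#

The applied chord V65/VI is rooted on D: D-F#-A-C.
The figure 65 means first inversion — the third is in the bass.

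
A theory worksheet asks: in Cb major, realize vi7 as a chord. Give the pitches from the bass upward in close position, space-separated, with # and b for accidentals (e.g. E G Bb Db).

Ab Cb Eb Gb

In Cb major, the submediant is Ab, and the diatonic chord built there is a minor seventh chord.
That chord is spelled Ab-Cb-Eb-Gb.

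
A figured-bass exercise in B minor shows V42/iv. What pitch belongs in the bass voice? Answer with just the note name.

A

The applied chord V42/iv is rooted on B: B-D#-F#-A.
The figure 42 means third inversion — the seventh is in the bass.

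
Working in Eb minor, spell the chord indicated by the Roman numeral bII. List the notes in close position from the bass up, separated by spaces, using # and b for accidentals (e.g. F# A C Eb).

bII is the Neapolitan chord — a major triad on the lowered second degree. In Eb minor that root is Fb.
So the chord is Fb-Ab-Cb.

Fb Ab Cb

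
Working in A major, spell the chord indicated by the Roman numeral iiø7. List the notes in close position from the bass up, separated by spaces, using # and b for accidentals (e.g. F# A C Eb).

Scale degree 2 in A major is B; here the chord built on it is altered to a half-diminished seventh chord. iiø7 is the half-diminished supertonic seventh, borrowed from the parallel minor.
So the chord is B-D-F-A.

B D F A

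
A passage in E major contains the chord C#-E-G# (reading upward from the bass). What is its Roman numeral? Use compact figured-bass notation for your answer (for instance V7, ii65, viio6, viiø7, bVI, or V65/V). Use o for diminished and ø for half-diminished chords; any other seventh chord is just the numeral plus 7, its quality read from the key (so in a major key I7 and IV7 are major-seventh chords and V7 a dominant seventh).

vi

Stacked in thirds the chord is C#-E-G#: a minor triad on C#.
In E major, C# is the submediant; the diatonic minor triad there is vi.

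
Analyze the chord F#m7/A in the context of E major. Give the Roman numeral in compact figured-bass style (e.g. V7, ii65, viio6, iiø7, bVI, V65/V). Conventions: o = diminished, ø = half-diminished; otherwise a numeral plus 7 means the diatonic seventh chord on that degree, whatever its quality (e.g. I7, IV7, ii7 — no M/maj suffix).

ii65

The pitches F#-A-C#-E form a minor seventh chord rooted on F#.
In E major, F# is the supertonic; the diatonic minor seventh chord there is ii7.
With A in the bass the chord is in first inversion, so the figured bass is 65.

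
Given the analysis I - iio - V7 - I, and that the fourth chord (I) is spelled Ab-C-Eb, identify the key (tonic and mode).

Ab major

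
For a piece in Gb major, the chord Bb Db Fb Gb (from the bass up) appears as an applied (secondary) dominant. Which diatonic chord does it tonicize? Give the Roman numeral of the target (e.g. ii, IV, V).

The chord is a dominant seventh chord on Gb.
A dominant resolves down a perfect fifth: Gb → Cb. In Gb major, Cb is scale degree 4, i.e. IV.

IV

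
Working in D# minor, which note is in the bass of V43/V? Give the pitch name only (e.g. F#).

The applied chord V43/V is rooted on E#: E#-G##-B#-D#.
The figure 43 means second inversion — the fifth is in the bass.

B#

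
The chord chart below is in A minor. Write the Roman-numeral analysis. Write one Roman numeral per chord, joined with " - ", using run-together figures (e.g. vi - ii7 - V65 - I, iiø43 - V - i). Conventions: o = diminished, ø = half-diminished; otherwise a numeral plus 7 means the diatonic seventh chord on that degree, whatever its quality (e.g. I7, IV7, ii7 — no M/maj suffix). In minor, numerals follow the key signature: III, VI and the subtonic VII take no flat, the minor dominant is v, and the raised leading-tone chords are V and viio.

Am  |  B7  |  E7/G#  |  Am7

Am has root A, degree 1 in A minor, so i.
B7: chromatic; B is V of V, so V7/V.
E7/G# has root E, degree 5 in A minor, so V65.
Am7 has root A, degree 1 in A minor, so i7.

i - V7/V - V65 - i7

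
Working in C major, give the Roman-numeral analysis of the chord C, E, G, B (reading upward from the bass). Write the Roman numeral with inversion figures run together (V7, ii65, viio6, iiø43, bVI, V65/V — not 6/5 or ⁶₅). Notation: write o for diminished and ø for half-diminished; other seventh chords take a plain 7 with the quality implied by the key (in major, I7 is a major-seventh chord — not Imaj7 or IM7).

I7

Stacked in thirds the chord is C-E-G-B: a major seventh chord on C.
C is scale degree 1 in C major, and a major seventh chord on that degree is written I7.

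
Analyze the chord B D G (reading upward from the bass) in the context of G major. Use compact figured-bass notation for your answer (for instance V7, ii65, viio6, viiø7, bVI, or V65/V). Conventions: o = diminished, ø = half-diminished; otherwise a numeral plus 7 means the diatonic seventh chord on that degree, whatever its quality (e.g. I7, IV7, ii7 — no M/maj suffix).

I6

The pitches G-B-D form a major triad rooted on G.
In G major, G is the tonic; the diatonic major triad there is I.
With B in the bass the chord is in first inversion, so the figured bass is 6.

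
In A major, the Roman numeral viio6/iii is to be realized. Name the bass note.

D#

The applied chord viio6/iii is rooted on B#: B#-D#-F#.
The figure 6 means first inversion — the third is in the bass.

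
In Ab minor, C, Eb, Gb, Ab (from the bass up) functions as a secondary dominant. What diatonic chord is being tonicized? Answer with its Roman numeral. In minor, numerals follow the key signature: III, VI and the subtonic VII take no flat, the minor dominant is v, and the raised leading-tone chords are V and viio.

iv

The chord is a dominant seventh chord on Ab.
A dominant resolves down a perfect fifth: Ab → Db. In Ab minor, Db is scale degree 4, i.e. iv.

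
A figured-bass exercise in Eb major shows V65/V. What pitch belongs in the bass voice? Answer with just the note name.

A

The applied chord V65/V is rooted on F: F-A-C-Eb.
The figure 65 means first inversion — the third is in the bass.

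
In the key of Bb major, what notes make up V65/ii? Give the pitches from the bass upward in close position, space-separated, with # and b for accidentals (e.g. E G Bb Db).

B D F G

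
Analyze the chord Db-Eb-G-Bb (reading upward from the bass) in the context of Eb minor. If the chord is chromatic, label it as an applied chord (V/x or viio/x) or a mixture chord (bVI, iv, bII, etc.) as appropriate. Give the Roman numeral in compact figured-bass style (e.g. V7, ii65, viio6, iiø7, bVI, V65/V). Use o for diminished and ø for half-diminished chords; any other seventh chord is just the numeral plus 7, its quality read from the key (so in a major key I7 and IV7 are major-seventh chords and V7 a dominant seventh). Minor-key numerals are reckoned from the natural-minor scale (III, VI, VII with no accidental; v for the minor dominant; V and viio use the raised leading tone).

V42/iv

Stacked in thirds the chord is Eb-G-Bb-Db: a dominant seventh chord on Eb.
Eb is not a diatonic chord root with this quality in Eb minor, but it lies a perfect fifth above Ab (iv), so the chord functions as an applied dominant of iv.
With Db in the bass the chord is in third inversion, so the figured bass is 42.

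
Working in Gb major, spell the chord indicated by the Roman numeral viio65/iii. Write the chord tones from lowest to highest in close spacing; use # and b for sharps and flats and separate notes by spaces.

C Eb Gb A

The slash marks an applied leading-tone chord: viio of iii. In Gb major, iii is Bb, so the leading tone to it is A, a half step below.
Building a fully diminished seventh chord on A gives A-C-Eb-Gb.
The figured bass 65 indicates first inversion, placing the third (C) in the bass: C-Eb-Gb-A.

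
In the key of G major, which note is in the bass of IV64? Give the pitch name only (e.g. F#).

G

IV in G major has root C; the chord is C-E-G.
The figure 64 means second inversion — the fifth is in the bass.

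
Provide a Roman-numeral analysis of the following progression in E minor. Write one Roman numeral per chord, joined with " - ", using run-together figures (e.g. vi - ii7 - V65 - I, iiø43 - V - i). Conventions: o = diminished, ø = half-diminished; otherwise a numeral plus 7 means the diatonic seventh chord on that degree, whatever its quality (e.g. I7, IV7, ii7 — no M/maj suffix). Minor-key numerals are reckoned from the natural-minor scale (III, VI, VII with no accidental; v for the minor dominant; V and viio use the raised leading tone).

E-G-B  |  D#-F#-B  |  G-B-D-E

i - V6 - i65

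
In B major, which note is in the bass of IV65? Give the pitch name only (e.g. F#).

IV in B major has root E; the chord is E-G#-B-D#.
The figure 65 means first inversion — the third is in the bass.

G#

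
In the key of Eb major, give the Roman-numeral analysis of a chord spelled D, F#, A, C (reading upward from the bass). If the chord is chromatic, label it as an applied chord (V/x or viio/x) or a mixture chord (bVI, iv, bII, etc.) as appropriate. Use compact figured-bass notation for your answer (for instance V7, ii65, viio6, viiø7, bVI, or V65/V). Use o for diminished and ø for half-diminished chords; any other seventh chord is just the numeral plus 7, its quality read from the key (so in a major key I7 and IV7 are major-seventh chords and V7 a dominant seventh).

V7/iii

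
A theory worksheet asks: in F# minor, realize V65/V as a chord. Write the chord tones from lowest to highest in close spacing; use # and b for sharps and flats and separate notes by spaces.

V65/V is a secondary dominant — the dominant seventh of V. V in F# minor is C#, so the applied chord's root is G#, a perfect fifth above.
Building a dominant seventh chord on G# gives G#-B#-D#-F#.
The figured bass 65 indicates first inversion, placing the third (B#) in the bass: B#-D#-F#-G#.

B# D# F# G#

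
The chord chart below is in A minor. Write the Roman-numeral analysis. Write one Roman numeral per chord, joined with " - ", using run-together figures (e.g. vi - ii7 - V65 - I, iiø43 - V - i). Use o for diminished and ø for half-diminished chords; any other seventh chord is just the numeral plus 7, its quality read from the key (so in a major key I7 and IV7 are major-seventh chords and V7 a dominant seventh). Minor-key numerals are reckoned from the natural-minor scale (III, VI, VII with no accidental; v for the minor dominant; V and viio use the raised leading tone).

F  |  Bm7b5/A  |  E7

VI - iiø42 - V7

F: root F is the submediant; major triad there is VI.
Bm7b5/A: root B is the supertonic; half-diminished seventh chord there is iiø42.
E7: dominant seventh chord on E = scale degree 5 → V7.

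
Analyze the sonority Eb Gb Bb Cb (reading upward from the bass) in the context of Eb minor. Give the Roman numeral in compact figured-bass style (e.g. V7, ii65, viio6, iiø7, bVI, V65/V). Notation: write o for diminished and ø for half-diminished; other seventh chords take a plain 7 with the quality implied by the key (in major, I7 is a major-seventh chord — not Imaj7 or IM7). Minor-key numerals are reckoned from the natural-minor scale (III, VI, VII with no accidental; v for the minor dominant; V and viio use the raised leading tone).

The pitches Cb-Eb-Gb-Bb form a major seventh chord rooted on Cb.
In Eb minor, Cb is the submediant; the diatonic major seventh chord there is VI7.
With Eb in the bass the chord is in first inversion, so the figured bass is 65.

VI65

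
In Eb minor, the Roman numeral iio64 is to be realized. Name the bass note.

Cb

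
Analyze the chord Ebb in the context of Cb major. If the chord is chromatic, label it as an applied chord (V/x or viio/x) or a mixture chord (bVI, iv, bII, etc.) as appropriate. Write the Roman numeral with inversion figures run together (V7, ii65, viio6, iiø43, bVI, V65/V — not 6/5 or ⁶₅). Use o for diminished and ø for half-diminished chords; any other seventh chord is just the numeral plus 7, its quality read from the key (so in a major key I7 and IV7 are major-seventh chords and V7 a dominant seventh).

Stacked in thirds the chord is Ebb-Gb-Bbb: a major triad on Ebb.
Ebb is the lowered third degree of Cb major (diatonic 3 would be Eb). This is a major triad on the lowered third degree, borrowed from the parallel minor.

bIII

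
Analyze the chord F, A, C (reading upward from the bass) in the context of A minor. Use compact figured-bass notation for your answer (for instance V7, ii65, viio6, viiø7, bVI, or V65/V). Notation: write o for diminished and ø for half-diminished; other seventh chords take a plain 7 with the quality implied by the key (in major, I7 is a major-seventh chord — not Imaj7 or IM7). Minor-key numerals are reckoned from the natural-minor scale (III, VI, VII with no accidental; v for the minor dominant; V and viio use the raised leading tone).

VI

Stacked in thirds the chord is F-A-C: a major triad on F.
F is scale degree 6 in A minor, and a major triad on that degree is written VI.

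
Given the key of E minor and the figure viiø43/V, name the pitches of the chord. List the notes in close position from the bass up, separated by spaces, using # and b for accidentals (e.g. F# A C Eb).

The slash marks an applied leading-tone chord: viio of V. In E minor, V is B, so the leading tone to it is A#, a half step below.
Building a half-diminished seventh chord on A# gives A#-C#-E-G#.
The figured bass 43 indicates second inversion, placing the fifth (E) in the bass: E-G#-A#-C#.

E G# A# C#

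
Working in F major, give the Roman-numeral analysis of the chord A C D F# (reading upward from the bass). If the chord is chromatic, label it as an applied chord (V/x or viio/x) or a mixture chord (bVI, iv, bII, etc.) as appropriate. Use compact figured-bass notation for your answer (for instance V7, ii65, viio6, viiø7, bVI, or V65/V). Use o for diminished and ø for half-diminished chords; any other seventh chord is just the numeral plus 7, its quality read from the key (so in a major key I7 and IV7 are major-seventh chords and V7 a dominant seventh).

The pitches D-F#-A-C form a dominant seventh chord rooted on D.
D is not a diatonic chord root with this quality in F major, but it lies a perfect fifth above G (ii), so the chord functions as an applied dominant of ii.
With A in the bass the chord is in second inversion, so the figured bass is 43.

V43/ii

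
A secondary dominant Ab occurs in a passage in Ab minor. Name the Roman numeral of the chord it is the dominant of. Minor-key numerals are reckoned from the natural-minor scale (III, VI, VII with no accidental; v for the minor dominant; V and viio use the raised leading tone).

iv

The chord is a major triad on Ab.
A dominant resolves down a perfect fifth: Ab → Db. In Ab minor, Db is scale degree 4, i.e. iv.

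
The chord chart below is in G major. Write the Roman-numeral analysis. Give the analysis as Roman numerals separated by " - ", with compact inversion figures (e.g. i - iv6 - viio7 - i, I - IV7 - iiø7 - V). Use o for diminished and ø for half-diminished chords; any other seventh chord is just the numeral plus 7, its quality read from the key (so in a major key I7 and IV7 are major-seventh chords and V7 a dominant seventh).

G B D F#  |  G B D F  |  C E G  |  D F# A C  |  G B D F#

I7 - V7/IV - IV - V7 - I7

G-B-D-F#: root G is the tonic; major seventh chord there is I7.
G-B-D-F: chromatic; G is V of IV, so V7/IV.
C-E-G: major triad on C = scale degree 4 → IV.
D-F#-A-C: root D is the dominant; dominant seventh chord there is V7.
G-B-D-F#: root G is the tonic; major seventh chord there is I7.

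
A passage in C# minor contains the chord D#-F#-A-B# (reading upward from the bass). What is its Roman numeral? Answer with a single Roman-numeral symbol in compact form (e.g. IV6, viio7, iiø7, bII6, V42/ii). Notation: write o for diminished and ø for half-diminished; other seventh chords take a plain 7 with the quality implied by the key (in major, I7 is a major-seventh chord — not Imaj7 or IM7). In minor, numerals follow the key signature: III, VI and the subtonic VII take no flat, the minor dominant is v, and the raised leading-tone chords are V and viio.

viio65

Stacked in thirds the chord is B#-D#-F#-A: a fully diminished seventh chord on B#.
In C# minor, B# is the leading tone; the diatonic fully diminished seventh chord there is viio7.
With D# in the bass the chord is in first inversion, so the figured bass is 65.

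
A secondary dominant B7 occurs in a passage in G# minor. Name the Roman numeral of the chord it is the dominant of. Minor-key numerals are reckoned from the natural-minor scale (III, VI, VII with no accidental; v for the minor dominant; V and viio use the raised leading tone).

VI

The chord is a dominant seventh chord on B.
A dominant resolves down a perfect fifth: B → E. In G# minor, E is scale degree 6, i.e. VI.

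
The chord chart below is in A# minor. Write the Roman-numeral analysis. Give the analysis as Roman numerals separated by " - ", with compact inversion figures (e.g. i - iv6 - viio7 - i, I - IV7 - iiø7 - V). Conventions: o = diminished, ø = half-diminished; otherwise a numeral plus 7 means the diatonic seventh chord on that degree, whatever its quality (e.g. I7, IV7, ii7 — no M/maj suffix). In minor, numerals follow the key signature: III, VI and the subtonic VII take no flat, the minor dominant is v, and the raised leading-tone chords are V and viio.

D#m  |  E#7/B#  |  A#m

D#m: minor triad on D# = scale degree 4 → iv.
E#7/B# has root E#, degree 5 in A# minor, so V43.
A#m: minor triad on A# = scale degree 1 → i.

iv - V43 - i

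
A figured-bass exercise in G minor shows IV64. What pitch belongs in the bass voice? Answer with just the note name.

IV in G minor has root C; the chord is C-E-G.
The figure 64 means second inversion — the fifth is in the bass.

G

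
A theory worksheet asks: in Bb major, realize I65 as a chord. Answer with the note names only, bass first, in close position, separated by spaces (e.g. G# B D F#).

The numeral's case and figure indicate a major seventh chord. In Bb major its root, the tonic, is Bb.
Stacking thirds from Bb gives Bb-D-F-A.
The figured bass 65 indicates first inversion, placing the third (D) in the bass: D-F-A-Bb.

D F A Bb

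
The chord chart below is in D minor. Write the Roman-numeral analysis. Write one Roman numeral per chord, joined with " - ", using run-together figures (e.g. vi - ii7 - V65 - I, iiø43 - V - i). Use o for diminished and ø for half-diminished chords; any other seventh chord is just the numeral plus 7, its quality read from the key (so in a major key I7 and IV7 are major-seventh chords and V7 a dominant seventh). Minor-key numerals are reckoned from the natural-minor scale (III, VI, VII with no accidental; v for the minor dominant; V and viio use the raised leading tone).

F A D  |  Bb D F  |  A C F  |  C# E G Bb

F-A-D: root D is the tonic; minor triad there is i6.
Bb-D-F: major triad on Bb = scale degree 6 → VI.
A-C-F: major triad on F = scale degree 3 → III6.
C#-E-G-Bb: root C# is the leading tone; fully diminished seventh chord there is viio7.

i6 - VI - III6 - viio7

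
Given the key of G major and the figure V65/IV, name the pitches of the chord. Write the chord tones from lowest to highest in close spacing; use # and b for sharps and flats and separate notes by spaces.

The slash means an applied dominant: we want the dominant of IV. In G major, IV is C major, and its dominant is built on G.
Building a dominant seventh chord on G gives G-B-D-F.
The figured bass 65 indicates first inversion, placing the third (B) in the bass: B-D-F-G.

B D F G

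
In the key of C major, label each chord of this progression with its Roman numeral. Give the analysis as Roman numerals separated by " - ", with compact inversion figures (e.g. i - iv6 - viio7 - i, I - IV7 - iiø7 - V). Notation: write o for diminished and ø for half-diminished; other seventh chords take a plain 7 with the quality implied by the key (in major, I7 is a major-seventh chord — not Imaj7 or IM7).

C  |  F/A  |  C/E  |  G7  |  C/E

C: major triad on C = scale degree 1 → I.
F/A: root F is the subdominant; major triad there is IV6.
C/E: major triad on C = scale degree 1 → I6.
G7: root G is the dominant; dominant seventh chord there is V7.
C/E has root C, degree 1 in C major, so I6.

I - IV6 - I6 - V7 - I6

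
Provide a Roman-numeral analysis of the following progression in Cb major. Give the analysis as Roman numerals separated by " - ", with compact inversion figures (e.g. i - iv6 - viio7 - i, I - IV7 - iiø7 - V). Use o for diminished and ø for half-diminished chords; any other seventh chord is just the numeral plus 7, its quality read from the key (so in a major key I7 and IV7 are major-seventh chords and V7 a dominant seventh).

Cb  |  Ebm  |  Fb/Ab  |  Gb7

Cb has root Cb, degree 1 in Cb major, so I.
Ebm: minor triad on Eb = scale degree 3 → iii.
Fb/Ab: root Fb is the subdominant; major triad there is IV6.
Gb7 has root Gb, degree 5 in Cb major, so V7.

I - iii - IV6 - V7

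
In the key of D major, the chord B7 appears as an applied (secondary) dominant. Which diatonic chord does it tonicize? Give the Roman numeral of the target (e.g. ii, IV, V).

ii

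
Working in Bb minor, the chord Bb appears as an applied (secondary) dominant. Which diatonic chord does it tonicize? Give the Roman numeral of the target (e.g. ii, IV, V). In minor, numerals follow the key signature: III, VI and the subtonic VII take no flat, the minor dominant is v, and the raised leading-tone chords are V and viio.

The chord is a major triad on Bb.
A dominant resolves down a perfect fifth: Bb → Eb. In Bb minor, Eb is scale degree 4, i.e. iv.

iv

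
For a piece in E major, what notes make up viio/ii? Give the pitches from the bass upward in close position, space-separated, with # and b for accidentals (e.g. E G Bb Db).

E# G# B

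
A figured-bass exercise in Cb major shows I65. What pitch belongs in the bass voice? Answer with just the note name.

Eb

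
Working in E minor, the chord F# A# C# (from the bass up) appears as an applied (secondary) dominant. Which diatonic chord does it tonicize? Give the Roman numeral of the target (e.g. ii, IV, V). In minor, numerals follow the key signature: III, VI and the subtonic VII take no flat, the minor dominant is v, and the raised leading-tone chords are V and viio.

V

The chord is a major triad on F#.
A dominant resolves down a perfect fifth: F# → B. In E minor, B is scale degree 5, i.e. V.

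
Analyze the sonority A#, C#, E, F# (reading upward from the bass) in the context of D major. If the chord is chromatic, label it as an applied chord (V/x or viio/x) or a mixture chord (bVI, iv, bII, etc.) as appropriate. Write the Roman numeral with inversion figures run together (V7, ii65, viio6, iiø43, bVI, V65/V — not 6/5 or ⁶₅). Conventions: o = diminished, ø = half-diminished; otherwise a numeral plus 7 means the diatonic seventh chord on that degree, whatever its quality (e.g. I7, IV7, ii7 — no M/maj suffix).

V65/vi

Stacked in thirds the chord is F#-A#-C#-E: a dominant seventh chord on F#.
F# is not a diatonic chord root with this quality in D major, but it lies a perfect fifth above B (vi), so the chord functions as an applied dominant of vi.
With A# in the bass the chord is in first inversion, so the figured bass is 65.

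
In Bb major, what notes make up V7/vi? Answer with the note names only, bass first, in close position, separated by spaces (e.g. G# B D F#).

V7/vi is a secondary dominant — the dominant seventh of vi. vi in Bb major is G, so the applied chord's root is D, a perfect fifth above.
Building a dominant seventh chord on D gives D-F#-A-C.

D F# A C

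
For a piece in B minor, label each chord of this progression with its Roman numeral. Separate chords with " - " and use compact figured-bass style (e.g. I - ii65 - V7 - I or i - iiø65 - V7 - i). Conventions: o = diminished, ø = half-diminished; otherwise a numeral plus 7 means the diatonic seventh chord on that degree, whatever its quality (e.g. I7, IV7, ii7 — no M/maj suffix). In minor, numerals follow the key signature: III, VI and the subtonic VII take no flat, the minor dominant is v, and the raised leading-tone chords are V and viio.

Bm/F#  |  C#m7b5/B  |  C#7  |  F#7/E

Bm/F#: minor triad on B = scale degree 1 → i64.
C#m7b5/B: root C# is the supertonic; half-diminished seventh chord there is iiø42.
C#7 is the secondary dominant of V (dominant seventh chord on C#): V7/V.
F#7/E: root F# is the dominant; dominant seventh chord there is V42.

i64 - iiø42 - V7/V - V42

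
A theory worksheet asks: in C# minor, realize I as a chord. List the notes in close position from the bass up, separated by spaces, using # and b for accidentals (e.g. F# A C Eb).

C# E# G#

I is the major tonic (Picardy third), borrowed from the parallel major. In C# minor that root is C#.
So the chord is C#-E#-G#, a major triad.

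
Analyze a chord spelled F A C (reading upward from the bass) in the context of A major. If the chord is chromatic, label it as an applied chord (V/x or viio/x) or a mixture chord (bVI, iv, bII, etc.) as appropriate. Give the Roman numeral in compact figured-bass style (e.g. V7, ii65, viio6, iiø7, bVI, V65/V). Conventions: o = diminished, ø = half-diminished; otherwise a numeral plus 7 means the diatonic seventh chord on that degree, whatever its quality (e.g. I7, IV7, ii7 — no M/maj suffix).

bVI

Stacked in thirds the chord is F-A-C: a major triad on F.
F is the lowered sixth degree of A major (diatonic 6 would be F#). This is a major triad on the lowered sixth degree, borrowed from the parallel minor.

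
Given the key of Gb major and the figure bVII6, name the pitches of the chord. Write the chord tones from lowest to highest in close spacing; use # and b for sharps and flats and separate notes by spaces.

Ab Cb Fb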